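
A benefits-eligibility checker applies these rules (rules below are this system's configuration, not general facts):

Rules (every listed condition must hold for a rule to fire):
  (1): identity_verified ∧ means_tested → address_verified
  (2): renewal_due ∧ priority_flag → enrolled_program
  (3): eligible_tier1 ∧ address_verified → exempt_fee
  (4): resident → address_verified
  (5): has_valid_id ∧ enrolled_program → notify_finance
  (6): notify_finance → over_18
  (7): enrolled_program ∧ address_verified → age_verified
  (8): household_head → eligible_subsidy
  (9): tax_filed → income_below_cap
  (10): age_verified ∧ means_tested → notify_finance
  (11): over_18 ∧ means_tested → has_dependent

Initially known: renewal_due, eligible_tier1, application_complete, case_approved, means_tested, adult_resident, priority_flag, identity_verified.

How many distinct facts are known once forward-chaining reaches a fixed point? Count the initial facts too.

15

[1] (1) [identity_verified ∧ means_tested → address_verified]; (2) [renewal_due ∧ priority_flag → enrolled_program]. ⇒ new: address_verified, enrolled_program.
[2] (3) [eligible_tier1 ∧ address_verified → exempt_fee]; (7) [enrolled_program ∧ address_verified → age_verified]. ⇒ new: exempt_fee, age_verified.
[3] (10) [age_verified ∧ means_tested → notify_finance]. ⇒ new: notify_finance.
[4] (6) [notify_finance → over_18]. ⇒ new: over_18.
[5] (11) [over_18 ∧ means_tested → has_dependent]. ⇒ new: has_dependent.
Closure: {address_verified, adult_resident, age_verified, application_complete, case_approved, eligible_tier1, enrolled_program, exempt_fee, has_dependent, identity_verified, means_tested, notify_finance, over_18, priority_flag, renewal_due} — 15 facts.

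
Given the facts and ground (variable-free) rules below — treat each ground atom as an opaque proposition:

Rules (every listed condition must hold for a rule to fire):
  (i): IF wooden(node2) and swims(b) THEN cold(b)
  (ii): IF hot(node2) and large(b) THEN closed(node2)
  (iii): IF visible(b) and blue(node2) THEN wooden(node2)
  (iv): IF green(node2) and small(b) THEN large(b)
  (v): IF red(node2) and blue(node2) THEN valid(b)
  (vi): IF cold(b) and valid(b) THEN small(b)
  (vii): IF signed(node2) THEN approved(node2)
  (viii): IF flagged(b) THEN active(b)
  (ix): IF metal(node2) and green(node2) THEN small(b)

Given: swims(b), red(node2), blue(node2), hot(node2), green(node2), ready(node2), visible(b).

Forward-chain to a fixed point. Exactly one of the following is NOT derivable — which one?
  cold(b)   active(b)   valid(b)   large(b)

active(b)

Round 1 fires (iii), (v), giving wooden(node2), valid(b).
Round 2 fires (i), giving cold(b).
Round 3 fires (vi), giving small(b).
Round 4 fires (iv), giving large(b).
Round 5 fires (ii), giving closed(node2).
Derived: valid(b) (round 1), large(b) (round 4), cold(b) (round 2). active(b) never appears in any round.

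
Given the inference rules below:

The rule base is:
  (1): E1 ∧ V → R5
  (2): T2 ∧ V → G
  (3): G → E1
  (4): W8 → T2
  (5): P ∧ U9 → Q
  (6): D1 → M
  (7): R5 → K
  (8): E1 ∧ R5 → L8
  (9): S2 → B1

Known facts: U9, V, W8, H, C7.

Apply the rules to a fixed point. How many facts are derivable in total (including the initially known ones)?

Round 1: (4) [W8 → T2]. Adds T2.
Round 2: (2) [T2 ∧ V → G]. Adds G.
Round 3: (3) [G → E1]. Adds E1.
Round 4: (1) [E1 ∧ V → R5]. Adds R5.
Round 5: (7) [R5 → K]; (8) [E1 ∧ R5 → L8]. Adds K, L8.
Closure: {C7, E1, G, H, K, L8, R5, T2, U9, V, W8} — 11 facts.

11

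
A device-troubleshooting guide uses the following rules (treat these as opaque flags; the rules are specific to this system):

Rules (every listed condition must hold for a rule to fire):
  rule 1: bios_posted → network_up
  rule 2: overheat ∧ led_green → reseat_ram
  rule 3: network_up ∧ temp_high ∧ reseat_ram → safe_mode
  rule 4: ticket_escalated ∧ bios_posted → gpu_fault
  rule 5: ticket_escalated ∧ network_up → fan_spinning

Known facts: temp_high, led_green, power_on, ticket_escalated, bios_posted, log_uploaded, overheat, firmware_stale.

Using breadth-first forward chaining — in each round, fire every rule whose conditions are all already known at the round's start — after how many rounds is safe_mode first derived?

Round 1 — rule 1, rule 2, rule 4, derive network_up, reseat_ram, gpu_fault.
Round 2 — rule 3, rule 5, derive safe_mode, fan_spinning.
safe_mode first appears in round 2.

2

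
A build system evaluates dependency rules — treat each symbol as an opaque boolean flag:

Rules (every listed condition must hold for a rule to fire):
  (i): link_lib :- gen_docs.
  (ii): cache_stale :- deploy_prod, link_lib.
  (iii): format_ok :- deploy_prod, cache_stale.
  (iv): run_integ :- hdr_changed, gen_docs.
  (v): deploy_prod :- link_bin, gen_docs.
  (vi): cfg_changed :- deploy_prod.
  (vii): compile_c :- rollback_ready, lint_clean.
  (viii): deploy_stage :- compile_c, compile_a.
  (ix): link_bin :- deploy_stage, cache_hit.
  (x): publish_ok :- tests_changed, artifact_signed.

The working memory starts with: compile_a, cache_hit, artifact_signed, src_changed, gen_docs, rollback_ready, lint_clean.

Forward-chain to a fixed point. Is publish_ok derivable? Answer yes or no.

Round 1: (i) [link_lib :- gen_docs.]; (vii) [compile_c :- rollback_ready, lint_clean.]. Adds link_lib, compile_c.
Round 2: (viii) [deploy_stage :- compile_c, compile_a.]. Adds deploy_stage.
Round 3: (ix) [link_bin :- deploy_stage, cache_hit.]. Adds link_bin.
Round 4: (v) [deploy_prod :- link_bin, gen_docs.]. Adds deploy_prod.
Round 5: (ii) [cache_stale :- deploy_prod, link_lib.]; (vi) [cfg_changed :- deploy_prod.]. Adds cache_stale, cfg_changed.
Round 6: (iii) [format_ok :- deploy_prod, cache_stale.]. Adds format_ok.
Fixed point reached. publish_ok is concluded only by (x); (x) needs tests_changed (never derived).

no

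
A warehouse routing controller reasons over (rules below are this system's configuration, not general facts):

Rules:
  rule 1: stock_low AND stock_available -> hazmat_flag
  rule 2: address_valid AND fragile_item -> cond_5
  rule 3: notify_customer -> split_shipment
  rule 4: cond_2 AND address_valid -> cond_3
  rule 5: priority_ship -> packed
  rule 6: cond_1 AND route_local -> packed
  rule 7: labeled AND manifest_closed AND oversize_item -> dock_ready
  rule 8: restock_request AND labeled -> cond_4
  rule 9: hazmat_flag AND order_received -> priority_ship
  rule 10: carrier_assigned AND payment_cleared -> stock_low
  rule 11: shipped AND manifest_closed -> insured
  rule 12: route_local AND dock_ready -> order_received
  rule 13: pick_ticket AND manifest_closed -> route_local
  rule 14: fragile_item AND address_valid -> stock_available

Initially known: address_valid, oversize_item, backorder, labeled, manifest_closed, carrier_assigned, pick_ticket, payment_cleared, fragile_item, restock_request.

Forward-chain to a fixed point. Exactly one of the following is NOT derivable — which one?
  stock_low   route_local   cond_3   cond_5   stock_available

cond_3

Round 1 fires rule 2, rule 7, rule 8, rule 10, rule 13, rule 14, giving cond_5, dock_ready, cond_4, stock_low, route_local, stock_available.
Round 2 fires rule 1, rule 12, giving hazmat_flag, order_received.
Round 3 fires rule 9, giving priority_ship.
Round 4 fires rule 5, giving packed.
Derived: stock_low (round 1), route_local (round 1), stock_available (round 1), cond_5 (round 1). cond_3 never appears in any round.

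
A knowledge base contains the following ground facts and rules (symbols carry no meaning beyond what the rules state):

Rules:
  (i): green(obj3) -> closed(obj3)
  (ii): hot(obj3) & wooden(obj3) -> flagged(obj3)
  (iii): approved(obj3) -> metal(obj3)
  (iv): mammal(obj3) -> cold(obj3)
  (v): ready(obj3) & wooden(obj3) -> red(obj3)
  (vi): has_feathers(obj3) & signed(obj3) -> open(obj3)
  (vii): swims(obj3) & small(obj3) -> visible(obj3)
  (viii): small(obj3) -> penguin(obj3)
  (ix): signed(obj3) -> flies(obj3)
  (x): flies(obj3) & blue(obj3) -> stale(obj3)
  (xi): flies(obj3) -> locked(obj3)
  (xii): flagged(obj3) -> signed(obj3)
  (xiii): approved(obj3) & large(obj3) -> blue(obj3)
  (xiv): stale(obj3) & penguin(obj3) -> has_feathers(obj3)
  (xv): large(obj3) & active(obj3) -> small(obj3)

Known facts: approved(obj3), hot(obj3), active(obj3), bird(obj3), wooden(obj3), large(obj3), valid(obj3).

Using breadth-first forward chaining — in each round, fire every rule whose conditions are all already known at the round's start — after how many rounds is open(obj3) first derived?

6

[1] (ii) [hot(obj3) & wooden(obj3) -> flagged(obj3)]; (iii) [approved(obj3) -> metal(obj3)]; (xiii) [approved(obj3) & large(obj3) -> blue(obj3)]; (xv) [large(obj3) & active(obj3) -> small(obj3)]. ⇒ new: flagged(obj3), metal(obj3), blue(obj3), small(obj3).
[2] (viii) [small(obj3) -> penguin(obj3)]; (xii) [flagged(obj3) -> signed(obj3)]. ⇒ new: penguin(obj3), signed(obj3).
[3] (ix) [signed(obj3) -> flies(obj3)]. ⇒ new: flies(obj3).
[4] (x) [flies(obj3) & blue(obj3) -> stale(obj3)]; (xi) [flies(obj3) -> locked(obj3)]. ⇒ new: stale(obj3), locked(obj3).
[5] (xiv) [stale(obj3) & penguin(obj3) -> has_feathers(obj3)]. ⇒ new: has_feathers(obj3).
[6] (vi) [has_feathers(obj3) & signed(obj3) -> open(obj3)]. ⇒ new: open(obj3).
open(obj3) first appears in round 6.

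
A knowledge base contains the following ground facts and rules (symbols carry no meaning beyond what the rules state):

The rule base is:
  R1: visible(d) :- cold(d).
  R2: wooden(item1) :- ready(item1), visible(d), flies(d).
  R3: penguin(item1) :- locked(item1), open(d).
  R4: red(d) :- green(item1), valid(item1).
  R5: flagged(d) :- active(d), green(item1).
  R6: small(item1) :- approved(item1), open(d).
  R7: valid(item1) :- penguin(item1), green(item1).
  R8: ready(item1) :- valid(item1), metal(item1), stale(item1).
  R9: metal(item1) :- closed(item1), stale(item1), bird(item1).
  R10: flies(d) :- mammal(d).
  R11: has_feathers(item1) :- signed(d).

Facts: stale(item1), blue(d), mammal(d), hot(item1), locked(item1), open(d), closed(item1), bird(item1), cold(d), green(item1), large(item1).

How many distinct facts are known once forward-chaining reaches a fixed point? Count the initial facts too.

19

Round 1 — R1, R3, R9, R10, derive visible(d), penguin(item1), metal(item1), flies(d).
Round 2 — R7, derive valid(item1).
Round 3 — R4, R8, derive red(d), ready(item1).
Round 4 — R2, derive wooden(item1).
Closure: {bird(item1), blue(d), closed(item1), cold(d), flies(d), green(item1), hot(item1), large(item1), locked(item1), mammal(d), metal(item1), open(d), penguin(item1), ready(item1), red(d), stale(item1), valid(item1), visible(d), wooden(item1)} — 19 facts.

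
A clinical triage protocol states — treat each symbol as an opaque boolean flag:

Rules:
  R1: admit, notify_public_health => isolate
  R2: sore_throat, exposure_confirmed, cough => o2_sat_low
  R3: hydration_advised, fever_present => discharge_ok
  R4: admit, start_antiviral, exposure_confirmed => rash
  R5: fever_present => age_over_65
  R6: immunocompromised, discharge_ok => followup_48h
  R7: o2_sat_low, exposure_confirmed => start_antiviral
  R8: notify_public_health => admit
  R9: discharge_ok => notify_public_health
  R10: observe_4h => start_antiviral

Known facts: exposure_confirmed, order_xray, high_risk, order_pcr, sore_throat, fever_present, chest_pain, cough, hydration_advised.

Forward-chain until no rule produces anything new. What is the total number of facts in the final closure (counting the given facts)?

17

Round 1 fires R2, R3, R5, giving o2_sat_low, discharge_ok, age_over_65.
Round 2 fires R7, R9, giving start_antiviral, notify_public_health.
Round 3 fires R8, giving admit.
Round 4 fires R1, R4, giving isolate, rash.
Closure: {admit, age_over_65, chest_pain, cough, discharge_ok, exposure_confirmed, fever_present, high_risk, hydration_advised, isolate, notify_public_health, o2_sat_low, order_pcr, order_xray, rash, sore_throat, start_antiviral} — 17 facts.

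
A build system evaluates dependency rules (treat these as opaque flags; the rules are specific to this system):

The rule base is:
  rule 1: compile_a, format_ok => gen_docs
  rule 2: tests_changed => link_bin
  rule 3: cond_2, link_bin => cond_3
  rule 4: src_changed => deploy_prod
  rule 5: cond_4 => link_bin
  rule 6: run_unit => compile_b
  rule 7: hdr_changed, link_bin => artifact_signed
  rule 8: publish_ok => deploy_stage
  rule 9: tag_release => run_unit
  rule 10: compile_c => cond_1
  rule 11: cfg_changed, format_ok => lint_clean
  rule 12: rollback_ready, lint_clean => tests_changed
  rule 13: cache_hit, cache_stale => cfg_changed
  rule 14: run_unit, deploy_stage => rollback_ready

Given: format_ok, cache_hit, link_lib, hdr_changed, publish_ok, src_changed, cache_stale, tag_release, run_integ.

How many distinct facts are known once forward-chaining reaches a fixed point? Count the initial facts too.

19

[1] rule 4 [src_changed => deploy_prod]; rule 8 [publish_ok => deploy_stage]; rule 9 [tag_release => run_unit]; rule 13 [cache_hit, cache_stale => cfg_changed]. ⇒ new: deploy_prod, deploy_stage, run_unit, cfg_changed.
[2] rule 6 [run_unit => compile_b]; rule 11 [cfg_changed, format_ok => lint_clean]; rule 14 [run_unit, deploy_stage => rollback_ready]. ⇒ new: compile_b, lint_clean, rollback_ready.
[3] rule 12 [rollback_ready, lint_clean => tests_changed]. ⇒ new: tests_changed.
[4] rule 2 [tests_changed => link_bin]. ⇒ new: link_bin.
[5] rule 7 [hdr_changed, link_bin => artifact_signed]. ⇒ new: artifact_signed.
Closure: {artifact_signed, cache_hit, cache_stale, cfg_changed, compile_b, deploy_prod, deploy_stage, format_ok, hdr_changed, link_bin, link_lib, lint_clean, publish_ok, rollback_ready, run_integ, run_unit, src_changed, tag_release, tests_changed} — 19 facts.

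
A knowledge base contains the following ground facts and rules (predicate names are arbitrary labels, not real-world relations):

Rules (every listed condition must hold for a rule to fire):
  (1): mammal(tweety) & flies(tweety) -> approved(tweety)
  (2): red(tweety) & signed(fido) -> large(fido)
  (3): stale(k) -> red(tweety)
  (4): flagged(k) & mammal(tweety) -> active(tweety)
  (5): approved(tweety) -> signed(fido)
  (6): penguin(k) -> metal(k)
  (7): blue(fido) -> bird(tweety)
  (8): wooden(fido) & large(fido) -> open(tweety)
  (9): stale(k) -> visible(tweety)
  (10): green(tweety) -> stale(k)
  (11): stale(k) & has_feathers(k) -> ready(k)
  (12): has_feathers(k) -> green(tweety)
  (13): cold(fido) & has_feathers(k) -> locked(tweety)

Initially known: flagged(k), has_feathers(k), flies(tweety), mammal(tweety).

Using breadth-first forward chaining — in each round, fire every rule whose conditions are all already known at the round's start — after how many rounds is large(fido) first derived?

4

Round 1: (1) [mammal(tweety) & flies(tweety) -> approved(tweety)]; (4) [flagged(k) & mammal(tweety) -> active(tweety)]; (12) [has_feathers(k) -> green(tweety)]. Adds approved(tweety), active(tweety), green(tweety).
Round 2: (5) [approved(tweety) -> signed(fido)]; (10) [green(tweety) -> stale(k)]. Adds signed(fido), stale(k).
Round 3: (3) [stale(k) -> red(tweety)]; (9) [stale(k) -> visible(tweety)]; (11) [stale(k) & has_feathers(k) -> ready(k)]. Adds red(tweety), visible(tweety), ready(k).
Round 4: (2) [red(tweety) & signed(fido) -> large(fido)]. Adds large(fido).
large(fido) first appears in round 4.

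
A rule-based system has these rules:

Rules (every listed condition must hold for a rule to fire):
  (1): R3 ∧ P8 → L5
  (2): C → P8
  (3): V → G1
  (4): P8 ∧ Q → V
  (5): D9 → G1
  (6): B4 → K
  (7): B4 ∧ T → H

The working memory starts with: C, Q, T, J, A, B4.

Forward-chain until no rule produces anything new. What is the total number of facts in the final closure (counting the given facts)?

Round 1 — (2), (6), (7), derive P8, K, H.
Round 2 — (4), derive V.
Round 3 — (3), derive G1.
Closure: {A, B4, C, G1, H, J, K, P8, Q, T, V} — 11 facts.

11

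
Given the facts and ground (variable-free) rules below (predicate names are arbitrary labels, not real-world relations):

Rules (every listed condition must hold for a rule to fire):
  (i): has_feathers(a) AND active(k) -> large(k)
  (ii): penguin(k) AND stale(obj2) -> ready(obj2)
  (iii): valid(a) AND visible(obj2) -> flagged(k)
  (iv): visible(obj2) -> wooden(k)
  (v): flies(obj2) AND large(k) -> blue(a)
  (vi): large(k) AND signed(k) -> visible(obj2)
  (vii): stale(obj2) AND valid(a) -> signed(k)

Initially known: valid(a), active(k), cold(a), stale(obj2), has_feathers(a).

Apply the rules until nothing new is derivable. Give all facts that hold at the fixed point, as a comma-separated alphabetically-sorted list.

Round 1 — (i), (vii), derive large(k), signed(k).
Round 2 — (vi), derive visible(obj2).
Round 3 — (iii), (iv), derive flagged(k), wooden(k).

active(k), cold(a), flagged(k), has_feathers(a), large(k), signed(k), stale(obj2), valid(a), visible(obj2), wooden(k)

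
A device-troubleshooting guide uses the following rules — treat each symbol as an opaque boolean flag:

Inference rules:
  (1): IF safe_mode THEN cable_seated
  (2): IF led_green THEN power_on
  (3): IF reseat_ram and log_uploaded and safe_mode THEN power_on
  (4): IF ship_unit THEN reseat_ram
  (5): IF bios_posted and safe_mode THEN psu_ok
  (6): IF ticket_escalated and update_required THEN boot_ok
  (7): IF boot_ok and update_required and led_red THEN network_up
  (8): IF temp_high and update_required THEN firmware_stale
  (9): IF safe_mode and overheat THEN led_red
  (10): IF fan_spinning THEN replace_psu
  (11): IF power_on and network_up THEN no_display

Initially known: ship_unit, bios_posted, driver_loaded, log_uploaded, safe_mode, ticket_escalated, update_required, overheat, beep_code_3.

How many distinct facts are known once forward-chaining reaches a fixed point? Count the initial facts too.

17

Round 1: (1) [IF safe_mode THEN cable_seated]; (4) [IF ship_unit THEN reseat_ram]; (5) [IF bios_posted and safe_mode THEN psu_ok]; (6) [IF ticket_escalated and update_required THEN boot_ok]; (9) [IF safe_mode and overheat THEN led_red]. New: cable_seated, reseat_ram, psu_ok, boot_ok, led_red.
Round 2: (3) [IF reseat_ram and log_uploaded and safe_mode THEN power_on]; (7) [IF boot_ok and update_required and led_red THEN network_up]. New: power_on, network_up.
Round 3: (11) [IF power_on and network_up THEN no_display]. New: no_display.
Closure: {beep_code_3, bios_posted, boot_ok, cable_seated, driver_loaded, led_red, log_uploaded, network_up, no_display, overheat, power_on, psu_ok, reseat_ram, safe_mode, ship_unit, ticket_escalated, update_required} — 17 facts.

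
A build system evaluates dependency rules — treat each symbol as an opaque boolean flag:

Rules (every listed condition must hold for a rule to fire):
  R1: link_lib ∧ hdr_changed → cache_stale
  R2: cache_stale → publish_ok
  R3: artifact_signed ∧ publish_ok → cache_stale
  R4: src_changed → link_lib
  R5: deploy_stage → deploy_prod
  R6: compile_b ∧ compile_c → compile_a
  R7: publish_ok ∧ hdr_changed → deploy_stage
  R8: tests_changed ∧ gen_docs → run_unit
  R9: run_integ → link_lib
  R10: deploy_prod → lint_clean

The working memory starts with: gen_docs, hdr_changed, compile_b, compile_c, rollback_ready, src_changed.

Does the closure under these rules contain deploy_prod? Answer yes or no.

yes

Round 1 — R4, R6, derive link_lib, compile_a.
Round 2 — R1, derive cache_stale.
Round 3 — R2, derive publish_ok.
Round 4 — R7, derive deploy_stage.
Round 5 — R5, derive deploy_prod.
Round 6 — R10, derive lint_clean.
deploy_prod appears in round 5, so it is derivable.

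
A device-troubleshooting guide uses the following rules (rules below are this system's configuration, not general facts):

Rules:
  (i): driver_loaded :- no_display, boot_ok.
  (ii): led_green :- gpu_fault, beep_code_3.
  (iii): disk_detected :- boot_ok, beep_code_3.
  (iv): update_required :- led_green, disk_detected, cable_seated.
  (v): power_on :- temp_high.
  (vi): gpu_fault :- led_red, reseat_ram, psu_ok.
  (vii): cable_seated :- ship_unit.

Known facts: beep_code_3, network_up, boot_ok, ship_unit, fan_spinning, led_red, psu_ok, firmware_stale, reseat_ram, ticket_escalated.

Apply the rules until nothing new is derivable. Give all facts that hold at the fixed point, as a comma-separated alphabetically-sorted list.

Round 1: (iii) [disk_detected :- boot_ok, beep_code_3.]; (vi) [gpu_fault :- led_red, reseat_ram, psu_ok.]; (vii) [cable_seated :- ship_unit.]. Adds disk_detected, gpu_fault, cable_seated.
Round 2: (ii) [led_green :- gpu_fault, beep_code_3.]. Adds led_green.
Round 3: (iv) [update_required :- led_green, disk_detected, cable_seated.]. Adds update_required.

beep_code_3, boot_ok, cable_seated, disk_detected, fan_spinning, firmware_stale, gpu_fault, led_green, led_red, network_up, psu_ok, reseat_ram, ship_unit, ticket_escalated, update_required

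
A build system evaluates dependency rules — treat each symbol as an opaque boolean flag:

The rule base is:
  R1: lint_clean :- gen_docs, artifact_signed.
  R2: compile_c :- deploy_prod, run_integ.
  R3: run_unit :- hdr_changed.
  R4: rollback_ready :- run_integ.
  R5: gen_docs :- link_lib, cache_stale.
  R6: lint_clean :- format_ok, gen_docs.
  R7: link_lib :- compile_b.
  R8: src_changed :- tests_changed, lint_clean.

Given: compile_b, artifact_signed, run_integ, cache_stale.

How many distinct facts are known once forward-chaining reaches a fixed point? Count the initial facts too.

8

Round 1: R4 [rollback_ready :- run_integ.]; R7 [link_lib :- compile_b.]. New: rollback_ready, link_lib.
Round 2: R5 [gen_docs :- link_lib, cache_stale.]. New: gen_docs.
Round 3: R1 [lint_clean :- gen_docs, artifact_signed.]. New: lint_clean.
Closure: {artifact_signed, cache_stale, compile_b, gen_docs, link_lib, lint_clean, rollback_ready, run_integ} — 8 facts.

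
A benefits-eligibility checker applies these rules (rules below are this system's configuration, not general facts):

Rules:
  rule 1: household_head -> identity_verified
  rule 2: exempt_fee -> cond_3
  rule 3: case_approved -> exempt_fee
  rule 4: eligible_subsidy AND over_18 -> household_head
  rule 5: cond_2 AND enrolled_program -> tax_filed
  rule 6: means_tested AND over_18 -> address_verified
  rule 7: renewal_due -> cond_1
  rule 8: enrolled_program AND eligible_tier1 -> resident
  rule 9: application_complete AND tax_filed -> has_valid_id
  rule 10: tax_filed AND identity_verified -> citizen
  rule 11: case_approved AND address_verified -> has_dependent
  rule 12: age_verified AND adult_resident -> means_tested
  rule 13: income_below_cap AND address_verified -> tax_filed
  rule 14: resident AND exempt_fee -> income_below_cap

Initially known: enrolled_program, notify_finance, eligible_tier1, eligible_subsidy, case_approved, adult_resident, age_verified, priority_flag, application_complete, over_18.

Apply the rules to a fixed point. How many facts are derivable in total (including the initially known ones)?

22

[1] rule 3 [case_approved -> exempt_fee]; rule 4 [eligible_subsidy AND over_18 -> household_head]; rule 8 [enrolled_program AND eligible_tier1 -> resident]; rule 12 [age_verified AND adult_resident -> means_tested]. ⇒ new: exempt_fee, household_head, resident, means_tested.
[2] rule 1 [household_head -> identity_verified]; rule 2 [exempt_fee -> cond_3]; rule 6 [means_tested AND over_18 -> address_verified]; rule 14 [resident AND exempt_fee -> income_below_cap]. ⇒ new: identity_verified, cond_3, address_verified, income_below_cap.
[3] rule 11 [case_approved AND address_verified -> has_dependent]; rule 13 [income_below_cap AND address_verified -> tax_filed]. ⇒ new: has_dependent, tax_filed.
[4] rule 9 [application_complete AND tax_filed -> has_valid_id]; rule 10 [tax_filed AND identity_verified -> citizen]. ⇒ new: has_valid_id, citizen.
Closure: {address_verified, adult_resident, age_verified, application_complete, case_approved, citizen, cond_3, eligible_subsidy, eligible_tier1, enrolled_program, exempt_fee, has_dependent, has_valid_id, household_head, identity_verified, income_below_cap, means_tested, notify_finance, over_18, priority_flag, resident, tax_filed} — 22 facts.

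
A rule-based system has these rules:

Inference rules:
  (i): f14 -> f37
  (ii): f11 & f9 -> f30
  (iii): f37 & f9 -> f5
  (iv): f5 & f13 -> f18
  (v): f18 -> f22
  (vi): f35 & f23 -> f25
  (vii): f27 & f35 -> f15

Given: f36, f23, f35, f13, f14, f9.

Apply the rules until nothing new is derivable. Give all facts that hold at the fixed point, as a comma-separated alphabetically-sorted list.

Round 1 fires (i), (vi), giving f37, f25.
Round 2 fires (iii), giving f5.
Round 3 fires (iv), giving f18.
Round 4 fires (v), giving f22.

f13, f14, f18, f22, f23, f25, f35, f36, f37, f5, f9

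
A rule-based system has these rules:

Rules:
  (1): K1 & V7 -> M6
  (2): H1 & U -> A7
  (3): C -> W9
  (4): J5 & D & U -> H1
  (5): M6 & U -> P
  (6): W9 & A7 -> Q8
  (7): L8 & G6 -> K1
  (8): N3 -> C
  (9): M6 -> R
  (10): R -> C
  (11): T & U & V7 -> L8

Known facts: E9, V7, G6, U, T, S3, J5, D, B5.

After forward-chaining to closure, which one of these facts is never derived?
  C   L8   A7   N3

N3

[1] (4) [J5 & D & U -> H1]; (11) [T & U & V7 -> L8]. ⇒ new: H1, L8.
[2] (2) [H1 & U -> A7]; (7) [L8 & G6 -> K1]. ⇒ new: A7, K1.
[3] (1) [K1 & V7 -> M6]. ⇒ new: M6.
[4] (5) [M6 & U -> P]; (9) [M6 -> R]. ⇒ new: P, R.
[5] (10) [R -> C]. ⇒ new: C.
[6] (3) [C -> W9]. ⇒ new: W9.
[7] (6) [W9 & A7 -> Q8]. ⇒ new: Q8.
Derived: L8 (round 1), C (round 5), A7 (round 2). N3 never appears in any round.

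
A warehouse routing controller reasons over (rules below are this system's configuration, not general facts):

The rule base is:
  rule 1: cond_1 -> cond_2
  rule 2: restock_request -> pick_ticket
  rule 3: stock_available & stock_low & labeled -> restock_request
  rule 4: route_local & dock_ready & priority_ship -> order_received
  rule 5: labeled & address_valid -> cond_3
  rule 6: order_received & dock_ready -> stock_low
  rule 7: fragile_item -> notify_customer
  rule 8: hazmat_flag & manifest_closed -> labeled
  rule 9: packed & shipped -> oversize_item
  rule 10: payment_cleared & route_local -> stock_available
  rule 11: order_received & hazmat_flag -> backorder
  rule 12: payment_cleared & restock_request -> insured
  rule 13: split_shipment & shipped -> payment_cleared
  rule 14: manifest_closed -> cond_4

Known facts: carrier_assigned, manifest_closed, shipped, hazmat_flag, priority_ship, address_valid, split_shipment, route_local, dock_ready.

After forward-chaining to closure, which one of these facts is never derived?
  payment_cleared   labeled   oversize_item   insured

Round 1 — rule 4, rule 8, rule 13, rule 14, derive order_received, labeled, payment_cleared, cond_4.
Round 2 — rule 5, rule 6, rule 10, rule 11, derive cond_3, stock_low, stock_available, backorder.
Round 3 — rule 3, derive restock_request.
Round 4 — rule 2, rule 12, derive pick_ticket, insured.
Derived: labeled (round 1), payment_cleared (round 1), insured (round 4). oversize_item never appears in any round.

oversize_item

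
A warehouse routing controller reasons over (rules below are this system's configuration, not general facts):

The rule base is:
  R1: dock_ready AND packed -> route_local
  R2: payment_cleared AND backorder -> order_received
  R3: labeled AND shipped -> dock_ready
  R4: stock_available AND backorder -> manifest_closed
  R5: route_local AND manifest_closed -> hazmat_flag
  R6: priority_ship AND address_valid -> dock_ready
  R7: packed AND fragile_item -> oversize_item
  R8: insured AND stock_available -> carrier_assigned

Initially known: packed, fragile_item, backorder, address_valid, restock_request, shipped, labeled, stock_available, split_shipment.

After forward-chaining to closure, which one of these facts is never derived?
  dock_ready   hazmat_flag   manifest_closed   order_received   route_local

Round 1: R3 [labeled AND shipped -> dock_ready]; R4 [stock_available AND backorder -> manifest_closed]; R7 [packed AND fragile_item -> oversize_item]. Adds dock_ready, manifest_closed, oversize_item.
Round 2: R1 [dock_ready AND packed -> route_local]. Adds route_local.
Round 3: R5 [route_local AND manifest_closed -> hazmat_flag]. Adds hazmat_flag.
Derived: route_local (round 2), hazmat_flag (round 3), manifest_closed (round 1), dock_ready (round 1). order_received never appears in any round.

order_received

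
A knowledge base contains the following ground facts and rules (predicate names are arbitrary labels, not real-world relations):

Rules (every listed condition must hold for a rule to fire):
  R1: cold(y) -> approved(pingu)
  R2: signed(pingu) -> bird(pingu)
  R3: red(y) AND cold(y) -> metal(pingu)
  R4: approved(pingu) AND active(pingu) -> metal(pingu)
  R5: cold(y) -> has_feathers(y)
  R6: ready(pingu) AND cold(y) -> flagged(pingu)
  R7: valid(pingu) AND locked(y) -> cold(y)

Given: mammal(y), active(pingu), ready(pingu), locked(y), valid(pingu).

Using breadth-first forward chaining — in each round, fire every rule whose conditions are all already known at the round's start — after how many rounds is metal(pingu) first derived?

Round 1 — R7, derive cold(y).
Round 2 — R1, R5, R6, derive approved(pingu), has_feathers(y), flagged(pingu).
Round 3 — R4, derive metal(pingu).
metal(pingu) first appears in round 3.

3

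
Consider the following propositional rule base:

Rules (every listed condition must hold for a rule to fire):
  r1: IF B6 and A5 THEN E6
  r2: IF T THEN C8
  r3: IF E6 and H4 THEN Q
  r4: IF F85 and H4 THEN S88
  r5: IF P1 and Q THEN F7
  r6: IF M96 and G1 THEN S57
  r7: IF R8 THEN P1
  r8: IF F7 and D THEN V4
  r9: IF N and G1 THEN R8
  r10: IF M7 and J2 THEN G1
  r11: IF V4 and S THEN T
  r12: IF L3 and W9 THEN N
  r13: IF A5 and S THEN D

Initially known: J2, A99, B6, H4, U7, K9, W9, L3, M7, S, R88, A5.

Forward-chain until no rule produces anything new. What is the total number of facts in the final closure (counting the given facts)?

23

Round 1 fires r1, r10, r12, r13, giving E6, G1, N, D.
Round 2 fires r3, r9, giving Q, R8.
Round 3 fires r7, giving P1.
Round 4 fires r5, giving F7.
Round 5 fires r8, giving V4.
Round 6 fires r11, giving T.
Round 7 fires r2, giving C8.
Closure: {A5, A99, B6, C8, D, E6, F7, G1, H4, J2, K9, L3, M7, N, P1, Q, R8, R88, S, T, U7, V4, W9} — 23 facts.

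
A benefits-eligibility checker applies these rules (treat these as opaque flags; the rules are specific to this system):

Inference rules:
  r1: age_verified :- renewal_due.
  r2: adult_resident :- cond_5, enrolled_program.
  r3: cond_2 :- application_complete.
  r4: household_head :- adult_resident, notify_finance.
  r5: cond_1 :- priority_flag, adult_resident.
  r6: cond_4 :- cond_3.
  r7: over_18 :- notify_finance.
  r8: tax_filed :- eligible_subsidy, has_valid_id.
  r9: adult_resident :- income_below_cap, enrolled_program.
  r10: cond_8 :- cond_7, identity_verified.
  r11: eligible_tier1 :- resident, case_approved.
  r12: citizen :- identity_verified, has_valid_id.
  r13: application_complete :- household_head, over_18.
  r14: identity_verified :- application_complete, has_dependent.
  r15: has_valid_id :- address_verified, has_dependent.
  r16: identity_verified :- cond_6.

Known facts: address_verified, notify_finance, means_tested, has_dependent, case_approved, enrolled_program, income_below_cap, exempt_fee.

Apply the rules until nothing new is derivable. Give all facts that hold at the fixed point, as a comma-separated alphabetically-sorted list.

address_verified, adult_resident, application_complete, case_approved, citizen, cond_2, enrolled_program, exempt_fee, has_dependent, has_valid_id, household_head, identity_verified, income_below_cap, means_tested, notify_finance, over_18

Round 1 fires r7, r9, r15, giving over_18, adult_resident, has_valid_id.
Round 2 fires r4, giving household_head.
Round 3 fires r13, giving application_complete.
Round 4 fires r3, r14, giving cond_2, identity_verified.
Round 5 fires r12, giving citizen.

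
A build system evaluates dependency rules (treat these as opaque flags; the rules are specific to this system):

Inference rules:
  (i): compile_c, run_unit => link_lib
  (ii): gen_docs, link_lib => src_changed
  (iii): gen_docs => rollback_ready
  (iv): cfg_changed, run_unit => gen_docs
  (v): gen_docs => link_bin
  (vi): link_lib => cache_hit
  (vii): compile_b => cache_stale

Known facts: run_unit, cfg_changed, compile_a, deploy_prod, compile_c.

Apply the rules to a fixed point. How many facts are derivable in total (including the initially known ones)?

11

[1] (i) [compile_c, run_unit => link_lib]; (iv) [cfg_changed, run_unit => gen_docs]. ⇒ new: link_lib, gen_docs.
[2] (ii) [gen_docs, link_lib => src_changed]; (iii) [gen_docs => rollback_ready]; (v) [gen_docs => link_bin]; (vi) [link_lib => cache_hit]. ⇒ new: src_changed, rollback_ready, link_bin, cache_hit.
Closure: {cache_hit, cfg_changed, compile_a, compile_c, deploy_prod, gen_docs, link_bin, link_lib, rollback_ready, run_unit, src_changed} — 11 facts.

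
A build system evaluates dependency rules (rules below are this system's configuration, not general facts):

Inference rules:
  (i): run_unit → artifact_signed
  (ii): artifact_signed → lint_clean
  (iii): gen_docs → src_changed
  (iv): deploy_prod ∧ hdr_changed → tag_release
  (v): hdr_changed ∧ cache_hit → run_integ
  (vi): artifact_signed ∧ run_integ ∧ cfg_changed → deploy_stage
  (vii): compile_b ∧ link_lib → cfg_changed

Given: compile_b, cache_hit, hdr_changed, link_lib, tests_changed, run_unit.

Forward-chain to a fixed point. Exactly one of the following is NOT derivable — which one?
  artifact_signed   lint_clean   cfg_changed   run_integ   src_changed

src_changed

Round 1: (i) [run_unit → artifact_signed]; (v) [hdr_changed ∧ cache_hit → run_integ]; (vii) [compile_b ∧ link_lib → cfg_changed]. New: artifact_signed, run_integ, cfg_changed.
Round 2: (ii) [artifact_signed → lint_clean]; (vi) [artifact_signed ∧ run_integ ∧ cfg_changed → deploy_stage]. New: lint_clean, deploy_stage.
Derived: artifact_signed (round 1), run_integ (round 1), cfg_changed (round 1), lint_clean (round 2). src_changed never appears in any round.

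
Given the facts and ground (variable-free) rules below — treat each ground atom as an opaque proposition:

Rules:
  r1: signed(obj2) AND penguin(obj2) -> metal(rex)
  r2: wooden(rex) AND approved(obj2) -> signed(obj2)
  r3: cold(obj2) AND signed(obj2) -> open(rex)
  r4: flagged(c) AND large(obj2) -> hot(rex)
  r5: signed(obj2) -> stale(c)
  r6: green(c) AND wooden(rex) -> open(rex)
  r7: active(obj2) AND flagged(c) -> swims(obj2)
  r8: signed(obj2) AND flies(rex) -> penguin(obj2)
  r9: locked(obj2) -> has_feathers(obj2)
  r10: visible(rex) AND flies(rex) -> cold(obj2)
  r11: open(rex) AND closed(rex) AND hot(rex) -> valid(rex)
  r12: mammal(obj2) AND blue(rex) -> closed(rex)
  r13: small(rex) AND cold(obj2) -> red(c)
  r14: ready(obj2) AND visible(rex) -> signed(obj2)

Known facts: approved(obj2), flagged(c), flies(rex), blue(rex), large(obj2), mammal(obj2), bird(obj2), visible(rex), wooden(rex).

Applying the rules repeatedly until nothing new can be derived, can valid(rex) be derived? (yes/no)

yes

Round 1 — r2, r4, r10, r12, derive signed(obj2), hot(rex), cold(obj2), closed(rex).
Round 2 — r3, r5, r8, derive open(rex), stale(c), penguin(obj2).
Round 3 — r1, r11, derive metal(rex), valid(rex).
valid(rex) appears in round 3, so it is derivable.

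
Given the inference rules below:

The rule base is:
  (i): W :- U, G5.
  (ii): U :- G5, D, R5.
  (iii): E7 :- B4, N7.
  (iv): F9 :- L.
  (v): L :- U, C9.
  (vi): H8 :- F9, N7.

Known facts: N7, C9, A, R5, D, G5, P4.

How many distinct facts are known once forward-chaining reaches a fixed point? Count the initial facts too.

Round 1: (ii) [U :- G5, D, R5.]. New: U.
Round 2: (i) [W :- U, G5.]; (v) [L :- U, C9.]. New: W, L.
Round 3: (iv) [F9 :- L.]. New: F9.
Round 4: (vi) [H8 :- F9, N7.]. New: H8.
Closure: {A, C9, D, F9, G5, H8, L, N7, P4, R5, U, W} — 12 facts.

12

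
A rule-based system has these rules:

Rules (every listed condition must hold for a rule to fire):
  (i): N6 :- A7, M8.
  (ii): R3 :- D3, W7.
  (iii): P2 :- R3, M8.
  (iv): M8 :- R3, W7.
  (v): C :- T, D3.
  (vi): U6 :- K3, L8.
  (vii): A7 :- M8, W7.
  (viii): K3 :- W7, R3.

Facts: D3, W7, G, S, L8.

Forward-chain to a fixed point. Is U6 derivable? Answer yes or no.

[1] (ii) [R3 :- D3, W7.]. ⇒ new: R3.
[2] (iv) [M8 :- R3, W7.]; (viii) [K3 :- W7, R3.]. ⇒ new: M8, K3.
[3] (iii) [P2 :- R3, M8.]; (vi) [U6 :- K3, L8.]; (vii) [A7 :- M8, W7.]. ⇒ new: P2, U6, A7.
[4] (i) [N6 :- A7, M8.]. ⇒ new: N6.
U6 appears in round 3, so it is derivable.

yes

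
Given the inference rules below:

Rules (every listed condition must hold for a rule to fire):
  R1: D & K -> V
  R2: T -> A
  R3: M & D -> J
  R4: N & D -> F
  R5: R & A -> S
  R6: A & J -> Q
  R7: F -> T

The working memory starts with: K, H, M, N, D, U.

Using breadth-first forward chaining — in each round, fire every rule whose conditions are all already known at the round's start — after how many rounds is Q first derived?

Round 1 fires R1, R3, R4, giving V, J, F.
Round 2 fires R7, giving T.
Round 3 fires R2, giving A.
Round 4 fires R6, giving Q.
Q first appears in round 4.

4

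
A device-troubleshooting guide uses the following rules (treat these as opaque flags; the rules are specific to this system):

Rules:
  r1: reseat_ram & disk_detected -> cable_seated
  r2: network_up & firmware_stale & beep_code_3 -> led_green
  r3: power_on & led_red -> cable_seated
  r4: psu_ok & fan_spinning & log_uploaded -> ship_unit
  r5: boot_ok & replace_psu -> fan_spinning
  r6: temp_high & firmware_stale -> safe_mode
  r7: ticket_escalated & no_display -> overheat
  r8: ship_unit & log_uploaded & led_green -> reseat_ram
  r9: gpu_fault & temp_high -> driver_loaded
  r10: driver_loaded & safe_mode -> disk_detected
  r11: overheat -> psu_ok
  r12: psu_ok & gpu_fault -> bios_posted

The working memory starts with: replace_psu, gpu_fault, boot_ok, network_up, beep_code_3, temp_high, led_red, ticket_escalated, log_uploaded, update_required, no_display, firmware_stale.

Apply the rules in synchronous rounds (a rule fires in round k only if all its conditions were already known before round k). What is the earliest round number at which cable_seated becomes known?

Round 1 fires r2, r5, r6, r7, r9, giving led_green, fan_spinning, safe_mode, overheat, driver_loaded.
Round 2 fires r10, r11, giving disk_detected, psu_ok.
Round 3 fires r4, r12, giving ship_unit, bios_posted.
Round 4 fires r8, giving reseat_ram.
Round 5 fires r1, giving cable_seated.
cable_seated first appears in round 5.

5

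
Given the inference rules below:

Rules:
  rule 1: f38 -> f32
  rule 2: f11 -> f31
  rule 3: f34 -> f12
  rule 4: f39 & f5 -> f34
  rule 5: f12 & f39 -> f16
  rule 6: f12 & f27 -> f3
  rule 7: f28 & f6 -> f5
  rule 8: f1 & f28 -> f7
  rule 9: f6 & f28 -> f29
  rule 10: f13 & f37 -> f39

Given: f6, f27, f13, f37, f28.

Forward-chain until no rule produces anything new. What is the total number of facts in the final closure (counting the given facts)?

Round 1: rule 7 [f28 & f6 -> f5]; rule 9 [f6 & f28 -> f29]; rule 10 [f13 & f37 -> f39]. Adds f5, f29, f39.
Round 2: rule 4 [f39 & f5 -> f34]. Adds f34.
Round 3: rule 3 [f34 -> f12]. Adds f12.
Round 4: rule 5 [f12 & f39 -> f16]; rule 6 [f12 & f27 -> f3]. Adds f16, f3.
Closure: {f12, f13, f16, f27, f28, f29, f3, f34, f37, f39, f5, f6} — 12 facts.

12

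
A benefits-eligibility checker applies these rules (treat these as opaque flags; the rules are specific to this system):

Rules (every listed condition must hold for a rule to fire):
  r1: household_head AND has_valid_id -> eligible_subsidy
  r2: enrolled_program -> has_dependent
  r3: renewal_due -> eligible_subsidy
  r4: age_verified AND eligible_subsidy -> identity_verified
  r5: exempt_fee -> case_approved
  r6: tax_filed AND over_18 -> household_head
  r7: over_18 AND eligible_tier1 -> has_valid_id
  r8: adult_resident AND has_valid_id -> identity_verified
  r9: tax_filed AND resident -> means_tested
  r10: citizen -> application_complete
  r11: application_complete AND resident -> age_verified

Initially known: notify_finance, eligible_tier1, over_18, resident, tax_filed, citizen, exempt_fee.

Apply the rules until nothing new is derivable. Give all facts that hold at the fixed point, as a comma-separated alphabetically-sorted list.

Round 1: r5 [exempt_fee -> case_approved]; r6 [tax_filed AND over_18 -> household_head]; r7 [over_18 AND eligible_tier1 -> has_valid_id]; r9 [tax_filed AND resident -> means_tested]; r10 [citizen -> application_complete]. Adds case_approved, household_head, has_valid_id, means_tested, application_complete.
Round 2: r1 [household_head AND has_valid_id -> eligible_subsidy]; r11 [application_complete AND resident -> age_verified]. Adds eligible_subsidy, age_verified.
Round 3: r4 [age_verified AND eligible_subsidy -> identity_verified]. Adds identity_verified.

age_verified, application_complete, case_approved, citizen, eligible_subsidy, eligible_tier1, exempt_fee, has_valid_id, household_head, identity_verified, means_tested, notify_finance, over_18, resident, tax_filed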